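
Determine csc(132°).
csc(132°) = 1.346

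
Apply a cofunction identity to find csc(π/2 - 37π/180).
csc(π/2 - 37π/180) = sec(37π/180) = 1.252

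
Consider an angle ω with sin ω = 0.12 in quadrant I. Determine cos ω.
cos ω = √(1 - sin²ω) = 0.9928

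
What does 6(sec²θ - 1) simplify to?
6(sec²θ - 1) = 6(tan²θ) (using Pythagorean identity)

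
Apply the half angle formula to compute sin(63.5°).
sin(63.5°) = √((1 - cos 127°)/2) = 0.8949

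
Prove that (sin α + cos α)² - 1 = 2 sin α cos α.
LHS = sin²α + 2 sin α cos α + cos²α - 1 = (sin²α + cos²α) + 2 sin α cos α - 1 = 1 + 2 sin α cos α - 1 = 2 sin α cos α = RHS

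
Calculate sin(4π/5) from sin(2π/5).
sin(4π/5) = 2 sin 2π/5 cos 2π/5 = 0.5878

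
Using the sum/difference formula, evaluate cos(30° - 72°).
cos(30° - 72°) = cos 30° cos 72° + sin 30° sin 72° = 0.7431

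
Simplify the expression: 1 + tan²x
1 + tan²x = sec²x (using Pythagorean identity)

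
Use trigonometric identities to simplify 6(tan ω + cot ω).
6(tan ω + cot ω) = 6(sec ω csc ω) (using Quotient identities)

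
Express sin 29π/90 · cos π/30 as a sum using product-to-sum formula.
sin 29π/90 cos π/30 = (1/2)[sin(29π/90+π/30) + sin(29π/90-π/30)]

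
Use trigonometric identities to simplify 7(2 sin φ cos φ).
7(2 sin φ cos φ) = 7(sin(2φ)) (using Double angle)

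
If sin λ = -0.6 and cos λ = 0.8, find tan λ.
tan λ = sin λ / cos λ = -0.75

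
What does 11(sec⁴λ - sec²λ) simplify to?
11(sec⁴λ - sec²λ) = 11(tan⁴λ + tan²λ) (using Pythagorean)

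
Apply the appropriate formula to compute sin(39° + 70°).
sin(39° + 70°) = sin 39° cos 70° + cos 39° sin 70° = 0.9455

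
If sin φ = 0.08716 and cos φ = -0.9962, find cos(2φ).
cos(2φ) = cos²φ - sin²φ = 0.9848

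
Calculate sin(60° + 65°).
sin(60° + 65°) = sin 60° cos 65° + cos 60° sin 65° = 0.8192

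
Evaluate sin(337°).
sin(337°) = -0.3907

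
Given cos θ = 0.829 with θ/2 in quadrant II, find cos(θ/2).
cos(θ/2) = ±√((1 + cos θ)/2); negative since θ/2 ∈ QII, so cos(θ/2) = -0.9563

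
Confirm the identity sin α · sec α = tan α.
LHS = sin α · (1/cos α) = sin α/cos α = tan α = RHS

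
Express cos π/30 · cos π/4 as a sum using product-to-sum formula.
cos π/30 cos π/4 = (1/2)[cos(π/30-π/4) + cos(π/30+π/4)]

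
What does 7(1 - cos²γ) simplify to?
7(1 - cos²γ) = 7(sin²γ) (using Pythagorean identity)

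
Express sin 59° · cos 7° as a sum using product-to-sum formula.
sin 59° cos 7° = (1/2)[sin(59°+7°) + sin(59°-7°)]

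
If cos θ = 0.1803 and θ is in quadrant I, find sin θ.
sin θ = 0.9836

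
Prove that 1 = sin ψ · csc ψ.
RHS = sin ψ · (1/sin ψ) = 1 = LHS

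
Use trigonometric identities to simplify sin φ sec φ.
sin φ sec φ = tan φ (using Reciprocal + quotient)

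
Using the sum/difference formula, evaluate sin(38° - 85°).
sin(38° - 85°) = sin 38° cos 85° - cos 38° sin 85° = -0.7314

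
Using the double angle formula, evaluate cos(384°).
cos(384°) = 2cos²192° - 1 = 0.9135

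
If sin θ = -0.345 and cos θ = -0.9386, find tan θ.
tan θ = sin θ / cos θ = 0.3676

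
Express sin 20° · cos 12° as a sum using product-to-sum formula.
sin 20° cos 12° = (1/2)[sin(20°+12°) + sin(20°-12°)]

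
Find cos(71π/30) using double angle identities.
cos(71π/30) = cos²71π/60 - sin²71π/60 = 0.4067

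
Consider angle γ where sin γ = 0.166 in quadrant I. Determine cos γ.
cos γ = √(1 - sin²γ) = 0.9861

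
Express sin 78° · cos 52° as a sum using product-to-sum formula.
sin 78° cos 52° = (1/2)[sin(78°+52°) + sin(78°-52°)]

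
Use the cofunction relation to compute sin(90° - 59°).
sin(90° - 59°) = cos(59°) = 0.515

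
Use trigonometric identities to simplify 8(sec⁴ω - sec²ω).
8(sec⁴ω - sec²ω) = 8(tan⁴ω + tan²ω) (using Pythagorean)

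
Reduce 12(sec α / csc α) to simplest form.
12(sec α / csc α) = 12(tan α) (using Reciprocal identities)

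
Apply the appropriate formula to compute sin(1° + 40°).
sin(1° + 40°) = sin 1° cos 40° + cos 1° sin 40° = 0.6561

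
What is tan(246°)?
tan(246°) = 2.246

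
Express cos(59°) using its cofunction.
cos(59°) = sin(90° - 59°) = sin(31°)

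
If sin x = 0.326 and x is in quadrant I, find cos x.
cos x = 0.9454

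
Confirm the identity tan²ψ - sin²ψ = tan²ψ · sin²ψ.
LHS = sin²ψ/cos²ψ - sin²ψ = sin²ψ(1/cos²ψ - 1) = sin²ψ · (1 - cos²ψ)/cos²ψ = sin²ψ · sin²ψ/cos²ψ = sin²ψ · tan²ψ = RHS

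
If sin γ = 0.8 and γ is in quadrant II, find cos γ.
cos γ = -0.6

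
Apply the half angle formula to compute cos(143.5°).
cos(143.5°) = -√((1 + cos 287°)/2) = -0.8039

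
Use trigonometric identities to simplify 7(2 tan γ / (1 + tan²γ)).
7(2 tan γ / (1 + tan²γ)) = 7(sin(2γ)) (using Double angle)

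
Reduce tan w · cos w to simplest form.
tan w · cos w = sin w (using Quotient identity)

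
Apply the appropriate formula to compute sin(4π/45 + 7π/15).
sin(4π/45 + 7π/15) = sin 4π/45 cos 7π/15 + cos 4π/45 sin 7π/15 = 0.9848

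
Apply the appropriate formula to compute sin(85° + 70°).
sin(85° + 70°) = sin 85° cos 70° + cos 85° sin 70° = 0.4226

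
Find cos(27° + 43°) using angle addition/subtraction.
cos(27° + 43°) = cos 27° cos 43° - sin 27° sin 43° = 0.342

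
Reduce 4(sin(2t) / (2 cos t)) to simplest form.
4(sin(2t) / (2 cos t)) = 4(sin t) (using Double angle)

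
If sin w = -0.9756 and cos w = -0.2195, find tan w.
tan w = sin w / cos w = 4.445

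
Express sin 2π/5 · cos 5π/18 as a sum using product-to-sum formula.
sin 2π/5 cos 5π/18 = (1/2)[sin(2π/5+5π/18) + sin(2π/5-5π/18)]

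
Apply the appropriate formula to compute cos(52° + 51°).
cos(52° + 51°) = cos 52° cos 51° - sin 52° sin 51° = -0.225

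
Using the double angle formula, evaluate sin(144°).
sin(144°) = 2 sin 72° cos 72° = 0.5878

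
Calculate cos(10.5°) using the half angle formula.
cos(10.5°) = √((1 + cos 21°)/2) = 0.9833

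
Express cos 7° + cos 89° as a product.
cos 7° + cos 89° = 2 cos(48°) cos(-41°)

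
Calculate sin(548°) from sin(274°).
sin(548°) = 2 sin 274° cos 274° = -0.1392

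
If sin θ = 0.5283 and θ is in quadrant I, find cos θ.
cos θ = 0.8491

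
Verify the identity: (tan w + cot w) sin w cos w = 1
LHS = (sin w/cos w + cos w/sin w) sin w cos w = ((sin²w + cos²w)/(sin w cos w)) · sin w cos w = sin²w + cos²w = 1 = RHS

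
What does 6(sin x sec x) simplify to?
6(sin x sec x) = 6(tan x) (using Reciprocal + quotient)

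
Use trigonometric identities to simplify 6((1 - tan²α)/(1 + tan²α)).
6((1 - tan²α)/(1 + tan²α)) = 6(cos(2α)) (using Double angle)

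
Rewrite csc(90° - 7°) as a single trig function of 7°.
csc(90° - 7°) = sec(7°)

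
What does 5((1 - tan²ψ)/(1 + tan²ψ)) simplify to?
5((1 - tan²ψ)/(1 + tan²ψ)) = 5(cos(2ψ)) (using Double angle)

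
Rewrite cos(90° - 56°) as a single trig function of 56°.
cos(90° - 56°) = sin(56°)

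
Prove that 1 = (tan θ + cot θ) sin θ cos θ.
RHS = (sin θ/cos θ + cos θ/sin θ) sin θ cos θ = ((sin²θ + cos²θ)/(sin θ cos θ)) · sin θ cos θ = sin²θ + cos²θ = 1 = LHS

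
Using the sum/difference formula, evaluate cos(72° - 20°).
cos(72° - 20°) = cos 72° cos 20° + sin 72° sin 20° = 0.6157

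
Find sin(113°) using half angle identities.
sin(113°) = √((1 - cos 226°)/2) = 0.9205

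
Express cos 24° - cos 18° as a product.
cos 24° - cos 18° = -2 sin(21°) sin(3°)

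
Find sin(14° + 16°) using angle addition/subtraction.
sin(14° + 16°) = sin 14° cos 16° + cos 14° sin 16° = 1/2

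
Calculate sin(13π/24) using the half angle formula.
sin(13π/24) = √((1 - cos 13π/12)/2) = 0.9914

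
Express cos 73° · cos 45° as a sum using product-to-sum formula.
cos 73° cos 45° = (1/2)[cos(73°-45°) + cos(73°+45°)]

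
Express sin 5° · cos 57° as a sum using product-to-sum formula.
sin 5° cos 57° = (1/2)[sin(5°+57°) + sin(5°-57°)]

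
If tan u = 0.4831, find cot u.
cot u = 1/tan u = 2.07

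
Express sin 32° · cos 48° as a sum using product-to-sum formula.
sin 32° cos 48° = (1/2)[sin(32°+48°) + sin(32°-48°)]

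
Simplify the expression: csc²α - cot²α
csc²α - cot²α = 1 (using Pythagorean identity)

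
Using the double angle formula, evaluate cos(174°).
cos(174°) = cos²87° - sin²87° = -0.9945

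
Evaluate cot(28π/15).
cot(28π/15) = -2.246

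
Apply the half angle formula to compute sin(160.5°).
sin(160.5°) = √((1 - cos 321°)/2) = 0.3338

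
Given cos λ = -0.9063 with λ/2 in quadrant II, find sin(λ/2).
sin(λ/2) = ±√((1 - cos λ)/2); positive since λ/2 ∈ QII, so sin(λ/2) = 0.9763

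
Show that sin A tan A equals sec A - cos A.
RHS = 1/cos A - cos A = (1 - cos²A)/cos A = sin²A/cos A = sin A · (sin A/cos A) = sin A tan A = LHS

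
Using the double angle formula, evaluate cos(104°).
cos(104°) = cos²52° - sin²52° = -0.2419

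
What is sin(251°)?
sin(251°) = -0.9455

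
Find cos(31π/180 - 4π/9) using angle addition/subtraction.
cos(31π/180 - 4π/9) = cos 31π/180 cos 4π/9 + sin 31π/180 sin 4π/9 = 0.6561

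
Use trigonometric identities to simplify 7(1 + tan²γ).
7(1 + tan²γ) = 7(sec²γ) (using Pythagorean identity)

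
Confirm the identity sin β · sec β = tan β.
LHS = sin β · (1/cos β) = sin β/cos β = tan β = RHS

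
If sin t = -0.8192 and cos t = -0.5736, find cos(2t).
cos(2t) = cos²t - sin²t = -0.3421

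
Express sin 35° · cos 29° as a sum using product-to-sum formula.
sin 35° cos 29° = (1/2)[sin(35°+29°) + sin(35°-29°)]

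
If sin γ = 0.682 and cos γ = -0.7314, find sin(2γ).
sin(2γ) = 2 sin γ cos γ = -0.9976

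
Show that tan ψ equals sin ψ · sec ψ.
RHS = sin ψ · (1/cos ψ) = sin ψ/cos ψ = tan ψ = LHS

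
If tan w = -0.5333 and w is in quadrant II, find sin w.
sin w = 0.4706 (using tan²w + 1 = sec²w)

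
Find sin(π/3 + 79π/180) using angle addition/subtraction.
sin(π/3 + 79π/180) = sin π/3 cos 79π/180 + cos π/3 sin 79π/180 = 0.6561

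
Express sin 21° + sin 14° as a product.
sin 21° + sin 14° = 2 sin(17.5°) cos(3.5°)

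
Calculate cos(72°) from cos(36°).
cos(72°) = cos²36° - sin²36° = 0.309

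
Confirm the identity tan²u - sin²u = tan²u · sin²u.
LHS = sin²u/cos²u - sin²u = sin²u(1/cos²u - 1) = sin²u · (1 - cos²u)/cos²u = sin²u · sin²u/cos²u = sin²u · tan²u = RHS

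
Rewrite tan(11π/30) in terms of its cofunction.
tan(11π/30) = cot(π/2 - 11π/30) = cot(2π/15)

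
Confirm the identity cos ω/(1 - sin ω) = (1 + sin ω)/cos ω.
RHS = (1 + sin ω)(1 - sin ω) / (cos ω(1 - sin ω)) = (1 - sin²ω) / (cos ω(1 - sin ω)) = cos²ω / (cos ω(1 - sin ω)) = cos ω/(1 - sin ω) = LHS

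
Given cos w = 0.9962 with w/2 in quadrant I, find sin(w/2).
sin(w/2) = ±√((1 - cos w)/2); positive since w/2 ∈ QI, so sin(w/2) = 0.04359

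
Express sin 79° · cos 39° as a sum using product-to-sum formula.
sin 79° cos 39° = (1/2)[sin(79°+39°) + sin(79°-39°)]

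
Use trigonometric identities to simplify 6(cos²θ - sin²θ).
6(cos²θ - sin²θ) = 6(cos(2θ)) (using Double angle)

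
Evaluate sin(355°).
sin(355°) = -0.08716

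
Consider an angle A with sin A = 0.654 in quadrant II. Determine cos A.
cos A = ±√(1 - sin²A) = -0.7565 (negative in QII)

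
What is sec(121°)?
sec(121°) = -1.942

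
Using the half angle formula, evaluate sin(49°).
sin(49°) = √((1 - cos 98°)/2) = 0.7547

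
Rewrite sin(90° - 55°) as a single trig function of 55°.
sin(90° - 55°) = cos(55°)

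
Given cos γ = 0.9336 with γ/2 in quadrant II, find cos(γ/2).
cos(γ/2) = ±√((1 + cos γ)/2); negative since γ/2 ∈ QII, so cos(γ/2) = -0.9833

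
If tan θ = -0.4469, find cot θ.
cot θ = 1/tan θ = -2.238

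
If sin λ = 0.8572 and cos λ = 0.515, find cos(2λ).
cos(2λ) = cos²λ - sin²λ = -0.4696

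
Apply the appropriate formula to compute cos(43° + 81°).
cos(43° + 81°) = cos 43° cos 81° - sin 43° sin 81° = -0.5592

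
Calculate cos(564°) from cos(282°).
cos(564°) = 2cos²282° - 1 = -0.9135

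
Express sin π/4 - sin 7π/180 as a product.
sin π/4 - sin 7π/180 = 2 cos(13π/90) sin(19π/180)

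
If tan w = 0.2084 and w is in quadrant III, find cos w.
cos w = -0.979 (using tan²w + 1 = sec²w)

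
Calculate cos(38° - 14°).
cos(38° - 14°) = cos 38° cos 14° + sin 38° sin 14° = 0.9135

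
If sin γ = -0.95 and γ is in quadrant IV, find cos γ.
cos γ = 0.3122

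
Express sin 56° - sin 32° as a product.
sin 56° - sin 32° = 2 cos(44°) sin(12°)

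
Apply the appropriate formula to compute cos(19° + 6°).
cos(19° + 6°) = cos 19° cos 6° - sin 19° sin 6° = 0.9063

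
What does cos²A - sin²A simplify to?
cos²A - sin²A = cos(2A) (using Double angle)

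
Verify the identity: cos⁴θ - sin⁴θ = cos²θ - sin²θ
LHS = (cos²θ - sin²θ)(cos²θ + sin²θ) = (cos²θ - sin²θ) · 1 = cos²θ - sin²θ = RHS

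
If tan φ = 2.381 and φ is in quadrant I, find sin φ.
sin φ = 0.922 (using tan²φ + 1 = sec²φ)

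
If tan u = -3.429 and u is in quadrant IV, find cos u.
cos u = 0.28 (using tan²u + 1 = sec²u)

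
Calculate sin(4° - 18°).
sin(4° - 18°) = sin 4° cos 18° - cos 4° sin 18° = -0.2419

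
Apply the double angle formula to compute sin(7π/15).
sin(7π/15) = 2 sin 7π/30 cos 7π/30 = 0.9945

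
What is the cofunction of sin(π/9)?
sin(π/9) = cos(π/2 - π/9) = cos(7π/18)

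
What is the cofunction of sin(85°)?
sin(85°) = cos(90° - 85°) = cos(5°)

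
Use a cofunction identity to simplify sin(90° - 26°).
sin(90° - 26°) = cos(26°)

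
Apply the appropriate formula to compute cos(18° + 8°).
cos(18° + 8°) = cos 18° cos 8° - sin 18° sin 8° = 0.8988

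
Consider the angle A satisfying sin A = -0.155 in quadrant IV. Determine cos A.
cos A = √(1 - sin²A) = 0.9879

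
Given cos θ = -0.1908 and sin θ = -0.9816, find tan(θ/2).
tan(θ/2) = sin θ / (1 + cos θ) = -1.213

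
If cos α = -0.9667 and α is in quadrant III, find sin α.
sin α = -0.2559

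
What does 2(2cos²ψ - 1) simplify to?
2(2cos²ψ - 1) = 2(cos(2ψ)) (using Double angle)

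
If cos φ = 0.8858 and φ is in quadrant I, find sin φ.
sin φ = 0.4641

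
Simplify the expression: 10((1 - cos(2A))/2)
10((1 - cos(2A))/2) = 10(sin²A) (using Power reduction)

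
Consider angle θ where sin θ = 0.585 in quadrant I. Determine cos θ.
cos θ = √(1 - sin²θ) = 0.811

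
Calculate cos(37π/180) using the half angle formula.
cos(37π/180) = √((1 + cos 37π/90)/2) = 0.7986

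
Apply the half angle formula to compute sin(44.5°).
sin(44.5°) = √((1 - cos 89°)/2) = 0.7009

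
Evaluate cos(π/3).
cos(π/3) = 1/2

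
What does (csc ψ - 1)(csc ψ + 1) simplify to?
(csc ψ - 1)(csc ψ + 1) = cot²ψ (using Diff. of squares)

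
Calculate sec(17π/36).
sec(17π/36) = 11.47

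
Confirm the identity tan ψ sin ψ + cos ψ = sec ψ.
LHS = sin²ψ/cos ψ + cos ψ = (sin²ψ + cos²ψ)/cos ψ = 1/cos ψ = sec ψ = RHS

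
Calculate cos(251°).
cos(251°) = -0.3256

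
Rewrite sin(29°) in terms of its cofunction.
sin(29°) = cos(90° - 29°) = cos(61°)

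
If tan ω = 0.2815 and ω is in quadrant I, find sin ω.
sin ω = 0.271 (using tan²ω + 1 = sec²ω)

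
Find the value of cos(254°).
cos(254°) = -0.2756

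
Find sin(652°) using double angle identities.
sin(652°) = 2 sin 326° cos 326° = -0.9272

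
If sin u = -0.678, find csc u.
csc u = 1/sin u = -1.475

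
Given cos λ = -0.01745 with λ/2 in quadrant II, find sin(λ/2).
sin(λ/2) = ±√((1 - cos λ)/2); positive since λ/2 ∈ QII, so sin(λ/2) = 0.7132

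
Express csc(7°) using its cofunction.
csc(7°) = sec(90° - 7°) = sec(83°)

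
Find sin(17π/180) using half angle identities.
sin(17π/180) = √((1 - cos 17π/90)/2) = 0.2924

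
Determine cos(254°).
cos(254°) = -0.2756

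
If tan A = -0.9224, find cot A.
cot A = 1/tan A = -1.084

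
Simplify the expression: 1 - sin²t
1 - sin²t = cos²t (using Pythagorean identity)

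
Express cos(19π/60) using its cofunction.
cos(19π/60) = sin(π/2 - 19π/60) = sin(11π/60)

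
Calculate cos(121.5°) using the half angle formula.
cos(121.5°) = -√((1 + cos 243°)/2) = -0.5225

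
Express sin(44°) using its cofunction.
sin(44°) = cos(90° - 44°) = cos(46°)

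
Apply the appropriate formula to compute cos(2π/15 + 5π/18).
cos(2π/15 + 5π/18) = cos 2π/15 cos 5π/18 - sin 2π/15 sin 5π/18 = 0.2756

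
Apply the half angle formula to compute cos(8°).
cos(8°) = √((1 + cos 16°)/2) = 0.9903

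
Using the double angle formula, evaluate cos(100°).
cos(100°) = cos²50° - sin²50° = -0.1736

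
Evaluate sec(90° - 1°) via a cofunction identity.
sec(90° - 1°) = csc(1°) = 57.3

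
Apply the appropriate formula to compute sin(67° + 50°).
sin(67° + 50°) = sin 67° cos 50° + cos 67° sin 50° = 0.891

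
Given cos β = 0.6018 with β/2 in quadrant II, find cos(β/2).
cos(β/2) = ±√((1 + cos β)/2); negative since β/2 ∈ QII, so cos(β/2) = -0.8949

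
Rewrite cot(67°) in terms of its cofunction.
cot(67°) = tan(90° - 67°) = tan(23°)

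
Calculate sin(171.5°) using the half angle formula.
sin(171.5°) = √((1 - cos 343°)/2) = 0.1478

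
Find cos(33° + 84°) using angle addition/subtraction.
cos(33° + 84°) = cos 33° cos 84° - sin 33° sin 84° = -0.454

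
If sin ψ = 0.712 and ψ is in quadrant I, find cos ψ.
cos ψ = 0.7022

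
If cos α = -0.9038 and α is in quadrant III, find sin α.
sin α = -0.428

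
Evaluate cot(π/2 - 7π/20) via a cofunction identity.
cot(π/2 - 7π/20) = tan(7π/20) = 1.963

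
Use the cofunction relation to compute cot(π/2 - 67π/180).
cot(π/2 - 67π/180) = tan(67π/180) = 2.356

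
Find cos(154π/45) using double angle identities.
cos(154π/45) = cos²77π/45 - sin²77π/45 = -0.2419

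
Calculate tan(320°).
tan(320°) = -0.8391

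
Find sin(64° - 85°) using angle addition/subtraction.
sin(64° - 85°) = sin 64° cos 85° - cos 64° sin 85° = -0.3584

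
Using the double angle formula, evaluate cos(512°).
cos(512°) = cos²256° - sin²256° = -0.8829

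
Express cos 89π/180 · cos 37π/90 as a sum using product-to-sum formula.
cos 89π/180 cos 37π/90 = (1/2)[cos(89π/180-37π/90) + cos(89π/180+37π/90)]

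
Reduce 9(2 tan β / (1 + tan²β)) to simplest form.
9(2 tan β / (1 + tan²β)) = 9(sin(2β)) (using Double angle)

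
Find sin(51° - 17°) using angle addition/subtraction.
sin(51° - 17°) = sin 51° cos 17° - cos 51° sin 17° = 0.5592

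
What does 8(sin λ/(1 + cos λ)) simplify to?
8(sin λ/(1 + cos λ)) = 8(tan(λ/2)) (using Half angle)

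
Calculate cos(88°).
cos(88°) = 0.0349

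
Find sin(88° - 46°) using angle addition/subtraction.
sin(88° - 46°) = sin 88° cos 46° - cos 88° sin 46° = 0.6691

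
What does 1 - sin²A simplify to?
1 - sin²A = cos²A (using Pythagorean identity)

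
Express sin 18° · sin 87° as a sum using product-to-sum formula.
sin 18° sin 87° = (1/2)[cos(18°-87°) - cos(18°+87°)]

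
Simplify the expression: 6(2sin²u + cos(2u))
6(2sin²u + cos(2u)) = 6 (using Double angle)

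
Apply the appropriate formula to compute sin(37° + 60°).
sin(37° + 60°) = sin 37° cos 60° + cos 37° sin 60° = 0.9925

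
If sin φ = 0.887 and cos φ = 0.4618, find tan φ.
tan φ = sin φ / cos φ = 1.921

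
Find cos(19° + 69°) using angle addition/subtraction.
cos(19° + 69°) = cos 19° cos 69° - sin 19° sin 69° = 0.0349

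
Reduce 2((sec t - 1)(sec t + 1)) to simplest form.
2((sec t - 1)(sec t + 1)) = 2(tan²t) (using Diff. of squares)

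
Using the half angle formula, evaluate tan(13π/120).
tan(13π/120) = sin 13π/60 / (1 + cos 13π/60) = 0.3541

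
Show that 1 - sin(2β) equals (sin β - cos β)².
RHS = sin²β - 2 sin β cos β + cos²β = (sin²β + cos²β) - 2 sin β cos β = 1 - sin(2β) = LHS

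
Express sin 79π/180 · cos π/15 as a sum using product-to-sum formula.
sin 79π/180 cos π/15 = (1/2)[sin(79π/180+π/15) + sin(79π/180-π/15)]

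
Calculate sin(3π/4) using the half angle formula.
sin(3π/4) = √((1 - cos 3π/2)/2) = √2/2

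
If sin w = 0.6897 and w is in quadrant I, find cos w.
cos w = 0.7241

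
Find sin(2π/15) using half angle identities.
sin(2π/15) = √((1 - cos 4π/15)/2) = 0.4067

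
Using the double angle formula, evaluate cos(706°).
cos(706°) = cos²353° - sin²353° = 0.9703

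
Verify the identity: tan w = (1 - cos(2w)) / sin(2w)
RHS = 2sin²w / (2 sin w cos w) = sin w/cos w = tan w = LHS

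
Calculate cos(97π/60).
cos(97π/60) = 0.3584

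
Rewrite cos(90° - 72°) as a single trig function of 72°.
cos(90° - 72°) = sin(72°)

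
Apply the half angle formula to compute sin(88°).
sin(88°) = √((1 - cos 176°)/2) = 0.9994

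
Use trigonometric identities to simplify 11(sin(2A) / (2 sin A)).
11(sin(2A) / (2 sin A)) = 11(cos A) (using Double angle)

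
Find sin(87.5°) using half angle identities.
sin(87.5°) = √((1 - cos 175°)/2) = 0.999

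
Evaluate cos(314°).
cos(314°) = 0.6947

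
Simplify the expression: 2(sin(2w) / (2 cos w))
2(sin(2w) / (2 cos w)) = 2(sin w) (using Double angle)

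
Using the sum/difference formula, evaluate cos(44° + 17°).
cos(44° + 17°) = cos 44° cos 17° - sin 44° sin 17° = 0.4848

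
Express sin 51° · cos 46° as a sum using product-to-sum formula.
sin 51° cos 46° = (1/2)[sin(51°+46°) + sin(51°-46°)]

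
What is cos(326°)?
cos(326°) = 0.829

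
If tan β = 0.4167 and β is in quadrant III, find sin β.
sin β = -0.3846 (using tan²β + 1 = sec²β)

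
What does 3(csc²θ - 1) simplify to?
3(csc²θ - 1) = 3(cot²θ) (using Pythagorean identity)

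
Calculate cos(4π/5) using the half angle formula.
cos(4π/5) = -√((1 + cos 8π/5)/2) = -0.809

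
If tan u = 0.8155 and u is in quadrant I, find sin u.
sin u = 0.632 (using tan²u + 1 = sec²u)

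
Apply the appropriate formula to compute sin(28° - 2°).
sin(28° - 2°) = sin 28° cos 2° - cos 28° sin 2° = 0.4384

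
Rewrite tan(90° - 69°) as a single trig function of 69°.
tan(90° - 69°) = cot(69°)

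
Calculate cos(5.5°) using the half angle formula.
cos(5.5°) = √((1 + cos 11°)/2) = 0.9954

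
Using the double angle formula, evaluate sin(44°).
sin(44°) = 2 sin 22° cos 22° = 0.6947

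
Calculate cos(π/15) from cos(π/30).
cos(π/15) = 2cos²π/30 - 1 = 0.9781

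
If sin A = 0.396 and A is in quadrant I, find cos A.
cos A = 0.9183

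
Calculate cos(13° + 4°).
cos(13° + 4°) = cos 13° cos 4° - sin 13° sin 4° = 0.9563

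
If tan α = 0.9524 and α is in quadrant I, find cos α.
cos α = 0.7241 (using tan²α + 1 = sec²α)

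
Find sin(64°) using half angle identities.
sin(64°) = √((1 - cos 128°)/2) = 0.8988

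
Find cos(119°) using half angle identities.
cos(119°) = -√((1 + cos 238°)/2) = -0.4848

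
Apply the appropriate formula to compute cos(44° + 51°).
cos(44° + 51°) = cos 44° cos 51° - sin 44° sin 51° = -0.08716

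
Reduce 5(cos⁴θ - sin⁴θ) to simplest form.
5(cos⁴θ - sin⁴θ) = 5(cos(2θ)) (using Factoring + double angle)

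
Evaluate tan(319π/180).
tan(319π/180) = -0.8693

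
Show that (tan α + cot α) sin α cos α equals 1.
LHS = (sin α/cos α + cos α/sin α) sin α cos α = ((sin²α + cos²α)/(sin α cos α)) · sin α cos α = sin²α + cos²α = 1 = RHS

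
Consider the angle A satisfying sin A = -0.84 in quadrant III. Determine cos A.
cos A = ±√(1 - sin²A) = -0.5426 (negative in QIII)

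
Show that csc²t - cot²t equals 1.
LHS = 1/sin²t - cos²t/sin²t = (1 - cos²t)/sin²t = sin²t/sin²t = 1 = RHS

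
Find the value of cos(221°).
cos(221°) = -0.7547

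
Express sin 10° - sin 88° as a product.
sin 10° - sin 88° = 2 cos(49°) sin(-39°)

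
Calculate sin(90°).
sin(90°) = 1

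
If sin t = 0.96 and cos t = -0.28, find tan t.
tan t = sin t / cos t = -3.429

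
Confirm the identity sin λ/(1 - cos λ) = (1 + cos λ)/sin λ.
LHS = sin λ(1 + cos λ) / ((1 - cos λ)(1 + cos λ)) = sin λ(1 + cos λ) / (1 - cos²λ) = sin λ(1 + cos λ) / sin²λ = (1 + cos λ)/sin λ = RHS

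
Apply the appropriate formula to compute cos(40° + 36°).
cos(40° + 36°) = cos 40° cos 36° - sin 40° sin 36° = 0.2419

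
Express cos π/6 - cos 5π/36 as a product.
cos π/6 - cos 5π/36 = -2 sin(11π/72) sin(π/72)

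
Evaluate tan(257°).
tan(257°) = 4.331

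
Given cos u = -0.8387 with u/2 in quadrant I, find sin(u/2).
sin(u/2) = ±√((1 - cos u)/2); positive since u/2 ∈ QI, so sin(u/2) = 0.9588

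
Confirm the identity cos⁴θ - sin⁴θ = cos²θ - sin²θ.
LHS = (cos²θ - sin²θ)(cos²θ + sin²θ) = (cos²θ - sin²θ) · 1 = cos²θ - sin²θ = RHS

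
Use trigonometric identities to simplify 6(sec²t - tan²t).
6(sec²t - tan²t) = 6 (using Pythagorean identity)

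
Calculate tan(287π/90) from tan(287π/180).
tan(287π/90) = 2 tan 287π/180 / (1 - tan²287π/180) = 0.6745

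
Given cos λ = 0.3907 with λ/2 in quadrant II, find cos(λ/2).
cos(λ/2) = ±√((1 + cos λ)/2); negative since λ/2 ∈ QII, so cos(λ/2) = -0.8339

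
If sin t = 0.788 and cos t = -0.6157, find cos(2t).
cos(2t) = cos²t - sin²t = -0.2419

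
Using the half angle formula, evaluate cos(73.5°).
cos(73.5°) = √((1 + cos 147°)/2) = 0.284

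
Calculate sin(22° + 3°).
sin(22° + 3°) = sin 22° cos 3° + cos 22° sin 3° = 0.4226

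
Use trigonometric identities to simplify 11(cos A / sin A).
11(cos A / sin A) = 11(cot A) (using Quotient identity)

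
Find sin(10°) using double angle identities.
sin(10°) = 2 sin 5° cos 5° = 0.1736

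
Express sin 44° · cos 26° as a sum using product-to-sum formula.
sin 44° cos 26° = (1/2)[sin(44°+26°) + sin(44°-26°)]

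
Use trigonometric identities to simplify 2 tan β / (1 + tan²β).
2 tan β / (1 + tan²β) = sin(2β) (using Double angle)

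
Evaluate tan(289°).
tan(289°) = -2.904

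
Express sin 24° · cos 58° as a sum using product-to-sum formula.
sin 24° cos 58° = (1/2)[sin(24°+58°) + sin(24°-58°)]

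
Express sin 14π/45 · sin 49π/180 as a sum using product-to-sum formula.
sin 14π/45 sin 49π/180 = (1/2)[cos(14π/45-49π/180) - cos(14π/45+49π/180)]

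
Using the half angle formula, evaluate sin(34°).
sin(34°) = √((1 - cos 68°)/2) = 0.5592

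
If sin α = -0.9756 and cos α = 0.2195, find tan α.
tan α = sin α / cos α = -4.445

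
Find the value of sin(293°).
sin(293°) = -0.9205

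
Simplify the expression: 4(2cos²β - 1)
4(2cos²β - 1) = 4(cos(2β)) (using Double angle)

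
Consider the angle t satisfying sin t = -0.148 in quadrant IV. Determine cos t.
cos t = √(1 - sin²t) = 0.989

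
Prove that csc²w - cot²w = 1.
LHS = 1/sin²w - cos²w/sin²w = (1 - cos²w)/sin²w = sin²w/sin²w = 1 = RHS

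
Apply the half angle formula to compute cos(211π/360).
cos(211π/360) = -√((1 + cos 211π/180)/2) = -0.2672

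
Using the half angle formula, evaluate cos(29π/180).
cos(29π/180) = √((1 + cos 29π/90)/2) = 0.8746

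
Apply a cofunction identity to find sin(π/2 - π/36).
sin(π/2 - π/36) = cos(π/36) = 0.9962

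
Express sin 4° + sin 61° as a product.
sin 4° + sin 61° = 2 sin(32.5°) cos(-28.5°)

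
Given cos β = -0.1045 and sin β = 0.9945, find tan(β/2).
tan(β/2) = sin β / (1 + cos β) = 1.111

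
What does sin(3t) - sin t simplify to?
sin(3t) - sin t = 2 cos(2t) sin t (using Sum-to-product)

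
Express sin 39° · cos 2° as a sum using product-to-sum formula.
sin 39° cos 2° = (1/2)[sin(39°+2°) + sin(39°-2°)]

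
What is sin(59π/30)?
sin(59π/30) = -0.1045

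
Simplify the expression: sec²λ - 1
sec²λ - 1 = tan²λ (using Pythagorean identity)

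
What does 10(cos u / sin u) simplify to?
10(cos u / sin u) = 10(cot u) (using Quotient identity)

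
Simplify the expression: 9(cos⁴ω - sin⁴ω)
9(cos⁴ω - sin⁴ω) = 9(cos(2ω)) (using Factoring + double angle)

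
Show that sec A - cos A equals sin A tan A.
LHS = 1/cos A - cos A = (1 - cos²A)/cos A = sin²A/cos A = sin A · (sin A/cos A) = sin A tan A = RHS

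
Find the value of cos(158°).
cos(158°) = -0.9272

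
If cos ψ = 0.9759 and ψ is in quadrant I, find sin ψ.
sin ψ = 0.2182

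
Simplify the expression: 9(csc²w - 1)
9(csc²w - 1) = 9(cot²w) (using Pythagorean identity)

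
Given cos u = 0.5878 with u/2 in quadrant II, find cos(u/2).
cos(u/2) = ±√((1 + cos u)/2); negative since u/2 ∈ QII, so cos(u/2) = -0.891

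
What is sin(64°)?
sin(64°) = 0.8988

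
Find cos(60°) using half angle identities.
cos(60°) = √((1 + cos 120°)/2) = 1/2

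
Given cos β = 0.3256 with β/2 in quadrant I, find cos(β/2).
cos(β/2) = ±√((1 + cos β)/2); positive since β/2 ∈ QI, so cos(β/2) = 0.8141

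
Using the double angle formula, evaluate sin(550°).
sin(550°) = 2 sin 275° cos 275° = -0.1736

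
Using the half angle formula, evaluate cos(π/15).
cos(π/15) = √((1 + cos 2π/15)/2) = 0.9781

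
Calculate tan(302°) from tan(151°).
tan(302°) = 2 tan 151° / (1 - tan²151°) = -1.6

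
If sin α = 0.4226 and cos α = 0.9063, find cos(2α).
cos(2α) = cos²α - sin²α = 0.6428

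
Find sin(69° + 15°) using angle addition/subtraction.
sin(69° + 15°) = sin 69° cos 15° + cos 69° sin 15° = 0.9945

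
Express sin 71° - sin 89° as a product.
sin 71° - sin 89° = 2 cos(80°) sin(-9°)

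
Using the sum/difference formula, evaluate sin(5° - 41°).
sin(5° - 41°) = sin 5° cos 41° - cos 5° sin 41° = -0.5878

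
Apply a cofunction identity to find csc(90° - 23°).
csc(90° - 23°) = sec(23°) = 1.086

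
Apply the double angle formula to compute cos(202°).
cos(202°) = cos²101° - sin²101° = -0.9272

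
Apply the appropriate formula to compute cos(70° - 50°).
cos(70° - 50°) = cos 70° cos 50° + sin 70° sin 50° = 0.9397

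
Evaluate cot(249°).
cot(249°) = 0.3839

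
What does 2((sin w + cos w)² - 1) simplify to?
2((sin w + cos w)² - 1) = 2(sin(2w)) (using Pythagorean + double angle)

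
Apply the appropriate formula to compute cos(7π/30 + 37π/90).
cos(7π/30 + 37π/90) = cos 7π/30 cos 37π/90 - sin 7π/30 sin 37π/90 = -0.4384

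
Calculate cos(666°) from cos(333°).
cos(666°) = cos²333° - sin²333° = 0.5878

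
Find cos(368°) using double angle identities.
cos(368°) = cos²184° - sin²184° = 0.9903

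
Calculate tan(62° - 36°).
tan(62° - 36°) = (tan 62° - tan 36°)/(1 + tan 62° tan 36°) = 0.4877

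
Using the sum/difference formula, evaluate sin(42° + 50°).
sin(42° + 50°) = sin 42° cos 50° + cos 42° sin 50° = 0.9994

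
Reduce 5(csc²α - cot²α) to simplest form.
5(csc²α - cot²α) = 5 (using Pythagorean identity)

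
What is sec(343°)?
sec(343°) = 1.046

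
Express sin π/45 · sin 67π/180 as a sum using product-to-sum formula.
sin π/45 sin 67π/180 = (1/2)[cos(π/45-67π/180) - cos(π/45+67π/180)]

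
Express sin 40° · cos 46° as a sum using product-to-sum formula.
sin 40° cos 46° = (1/2)[sin(40°+46°) + sin(40°-46°)]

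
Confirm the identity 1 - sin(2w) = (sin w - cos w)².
RHS = sin²w - 2 sin w cos w + cos²w = (sin²w + cos²w) - 2 sin w cos w = 1 - sin(2w) = LHS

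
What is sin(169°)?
sin(169°) = 0.1908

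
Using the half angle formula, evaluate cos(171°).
cos(171°) = -√((1 + cos 342°)/2) = -0.9877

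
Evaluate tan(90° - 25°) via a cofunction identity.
tan(90° - 25°) = cot(25°) = 2.145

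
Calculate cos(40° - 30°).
cos(40° - 30°) = cos 40° cos 30° + sin 40° sin 30° = 0.9848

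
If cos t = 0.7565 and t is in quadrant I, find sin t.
sin t = 0.654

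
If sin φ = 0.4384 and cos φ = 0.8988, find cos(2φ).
cos(2φ) = cos²φ - sin²φ = 0.6156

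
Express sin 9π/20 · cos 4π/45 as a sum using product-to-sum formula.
sin 9π/20 cos 4π/45 = (1/2)[sin(9π/20+4π/45) + sin(9π/20-4π/45)]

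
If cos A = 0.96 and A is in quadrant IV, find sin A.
sin A = -0.28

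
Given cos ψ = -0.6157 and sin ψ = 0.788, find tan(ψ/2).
tan(ψ/2) = sin ψ / (1 + cos ψ) = 2.05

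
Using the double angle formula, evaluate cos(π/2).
cos(π/2) = 1 - 2sin²π/4 = 0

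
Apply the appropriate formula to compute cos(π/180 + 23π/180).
cos(π/180 + 23π/180) = cos π/180 cos 23π/180 - sin π/180 sin 23π/180 = 0.9135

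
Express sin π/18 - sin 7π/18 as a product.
sin π/18 - sin 7π/18 = 2 cos(2π/9) sin(-π/6)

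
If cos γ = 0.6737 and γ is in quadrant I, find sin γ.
sin γ = 0.739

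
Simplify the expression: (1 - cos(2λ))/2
(1 - cos(2λ))/2 = sin²λ (using Power reduction)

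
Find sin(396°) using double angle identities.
sin(396°) = 2 sin 198° cos 198° = 0.5878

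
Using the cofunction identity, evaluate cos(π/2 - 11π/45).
cos(π/2 - 11π/45) = sin(11π/45) = 0.6947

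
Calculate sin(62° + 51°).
sin(62° + 51°) = sin 62° cos 51° + cos 62° sin 51° = 0.9205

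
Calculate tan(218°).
tan(218°) = 0.7813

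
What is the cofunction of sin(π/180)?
sin(π/180) = cos(π/2 - π/180) = cos(89π/180)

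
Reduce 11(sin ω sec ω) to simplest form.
11(sin ω sec ω) = 11(tan ω) (using Reciprocal + quotient)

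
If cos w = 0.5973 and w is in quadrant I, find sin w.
sin w = 0.802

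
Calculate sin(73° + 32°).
sin(73° + 32°) = sin 73° cos 32° + cos 73° sin 32° = (√6+√2)/4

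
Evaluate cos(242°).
cos(242°) = -0.4695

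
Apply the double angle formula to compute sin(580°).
sin(580°) = 2 sin 290° cos 290° = -0.6428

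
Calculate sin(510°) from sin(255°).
sin(510°) = 2 sin 255° cos 255° = 1/2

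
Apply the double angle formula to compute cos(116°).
cos(116°) = cos²58° - sin²58° = -0.4384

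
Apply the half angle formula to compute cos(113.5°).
cos(113.5°) = -√((1 + cos 227°)/2) = -0.3987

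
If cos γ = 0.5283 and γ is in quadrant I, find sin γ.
sin γ = 0.8491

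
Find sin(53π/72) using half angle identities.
sin(53π/72) = √((1 - cos 53π/36)/2) = 0.7373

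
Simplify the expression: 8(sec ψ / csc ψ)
8(sec ψ / csc ψ) = 8(tan ψ) (using Reciprocal identities)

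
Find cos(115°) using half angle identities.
cos(115°) = -√((1 + cos 230°)/2) = -0.4226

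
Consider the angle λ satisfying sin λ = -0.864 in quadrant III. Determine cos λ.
cos λ = ±√(1 - sin²λ) = -0.5035 (negative in QIII)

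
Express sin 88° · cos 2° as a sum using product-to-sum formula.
sin 88° cos 2° = (1/2)[sin(88°+2°) + sin(88°-2°)]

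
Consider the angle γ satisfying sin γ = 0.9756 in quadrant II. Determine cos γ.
cos γ = ±√(1 - sin²γ) = -0.2196 (negative in QII)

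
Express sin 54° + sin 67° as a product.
sin 54° + sin 67° = 2 sin(60.5°) cos(-6.5°)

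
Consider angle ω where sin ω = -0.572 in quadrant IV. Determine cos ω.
cos ω = √(1 - sin²ω) = 0.8203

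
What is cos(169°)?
cos(169°) = -0.9816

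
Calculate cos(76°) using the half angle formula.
cos(76°) = √((1 + cos 152°)/2) = 0.2419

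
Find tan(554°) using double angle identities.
tan(554°) = 2 tan 277° / (1 - tan²277°) = 0.2493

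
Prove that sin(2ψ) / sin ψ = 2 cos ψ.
LHS = 2 sin ψ cos ψ / sin ψ = 2 cos ψ = RHS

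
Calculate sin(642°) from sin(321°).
sin(642°) = 2 sin 321° cos 321° = -0.9781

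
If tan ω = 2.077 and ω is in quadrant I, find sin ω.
sin ω = 0.901 (using tan²ω + 1 = sec²ω)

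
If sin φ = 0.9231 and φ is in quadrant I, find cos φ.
cos φ = 0.3846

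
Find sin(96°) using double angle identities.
sin(96°) = 2 sin 48° cos 48° = 0.9945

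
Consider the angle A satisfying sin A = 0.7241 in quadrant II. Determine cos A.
cos A = ±√(1 - sin²A) = -0.6897 (negative in QII)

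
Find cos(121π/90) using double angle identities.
cos(121π/90) = cos²121π/180 - sin²121π/180 = -0.4695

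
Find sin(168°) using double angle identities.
sin(168°) = 2 sin 84° cos 84° = 0.2079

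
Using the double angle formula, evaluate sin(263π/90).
sin(263π/90) = 2 sin 263π/180 cos 263π/180 = 0.2419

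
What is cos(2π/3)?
cos(2π/3) = -1/2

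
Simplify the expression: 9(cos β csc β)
9(cos β csc β) = 9(cot β) (using Reciprocal + quotient)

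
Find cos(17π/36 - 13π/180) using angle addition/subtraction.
cos(17π/36 - 13π/180) = cos 17π/36 cos 13π/180 + sin 17π/36 sin 13π/180 = 0.309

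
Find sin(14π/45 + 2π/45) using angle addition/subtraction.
sin(14π/45 + 2π/45) = sin 14π/45 cos 2π/45 + cos 14π/45 sin 2π/45 = 0.8988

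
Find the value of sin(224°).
sin(224°) = -0.6947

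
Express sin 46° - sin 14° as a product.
sin 46° - sin 14° = 2 cos(30°) sin(16°)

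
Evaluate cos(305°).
cos(305°) = 0.5736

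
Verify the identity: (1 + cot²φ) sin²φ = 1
LHS = csc²φ · sin²φ = (1/sin²φ) · sin²φ = 1 = RHS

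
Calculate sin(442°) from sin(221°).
sin(442°) = 2 sin 221° cos 221° = 0.9903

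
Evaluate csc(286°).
csc(286°) = -1.04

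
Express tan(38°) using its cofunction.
tan(38°) = cot(90° - 38°) = cot(52°)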